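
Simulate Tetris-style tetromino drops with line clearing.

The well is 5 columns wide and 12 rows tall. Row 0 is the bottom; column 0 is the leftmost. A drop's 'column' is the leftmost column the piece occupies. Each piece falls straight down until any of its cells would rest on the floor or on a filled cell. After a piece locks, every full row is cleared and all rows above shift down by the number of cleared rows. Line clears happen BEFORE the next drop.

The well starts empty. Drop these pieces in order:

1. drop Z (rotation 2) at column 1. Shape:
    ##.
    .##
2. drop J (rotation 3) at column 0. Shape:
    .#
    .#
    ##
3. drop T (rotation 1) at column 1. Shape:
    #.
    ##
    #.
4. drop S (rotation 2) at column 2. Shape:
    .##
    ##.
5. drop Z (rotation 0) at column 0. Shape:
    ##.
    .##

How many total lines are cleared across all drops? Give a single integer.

Drop 1: Z rot2 at col 1 lands with bottom-row=0; cleared 0 line(s) (total 0); column heights now [0 2 2 1 0], max=2
Drop 2: J rot3 at col 0 lands with bottom-row=2; cleared 0 line(s) (total 0); column heights now [3 5 2 1 0], max=5
Drop 3: T rot1 at col 1 lands with bottom-row=5; cleared 0 line(s) (total 0); column heights now [3 8 7 1 0], max=8
Drop 4: S rot2 at col 2 lands with bottom-row=7; cleared 0 line(s) (total 0); column heights now [3 8 8 9 9], max=9
Drop 5: Z rot0 at col 0 lands with bottom-row=8; cleared 0 line(s) (total 0); column heights now [10 10 9 9 9], max=10

Answer: 0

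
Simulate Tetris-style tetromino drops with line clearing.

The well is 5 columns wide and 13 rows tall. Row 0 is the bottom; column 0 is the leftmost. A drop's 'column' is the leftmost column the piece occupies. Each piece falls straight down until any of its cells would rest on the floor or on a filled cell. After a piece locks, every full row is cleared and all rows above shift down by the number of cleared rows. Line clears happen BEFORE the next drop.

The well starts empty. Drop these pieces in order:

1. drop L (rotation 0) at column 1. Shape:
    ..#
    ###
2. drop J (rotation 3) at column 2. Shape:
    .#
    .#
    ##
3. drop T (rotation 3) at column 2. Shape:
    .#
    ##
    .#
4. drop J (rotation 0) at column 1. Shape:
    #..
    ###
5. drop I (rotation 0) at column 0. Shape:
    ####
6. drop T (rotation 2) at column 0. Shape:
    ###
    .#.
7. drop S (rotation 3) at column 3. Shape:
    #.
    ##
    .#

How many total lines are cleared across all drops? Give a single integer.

Drop 1: L rot0 at col 1 lands with bottom-row=0; cleared 0 line(s) (total 0); column heights now [0 1 1 2 0], max=2
Drop 2: J rot3 at col 2 lands with bottom-row=2; cleared 0 line(s) (total 0); column heights now [0 1 3 5 0], max=5
Drop 3: T rot3 at col 2 lands with bottom-row=5; cleared 0 line(s) (total 0); column heights now [0 1 7 8 0], max=8
Drop 4: J rot0 at col 1 lands with bottom-row=8; cleared 0 line(s) (total 0); column heights now [0 10 9 9 0], max=10
Drop 5: I rot0 at col 0 lands with bottom-row=10; cleared 0 line(s) (total 0); column heights now [11 11 11 11 0], max=11
Drop 6: T rot2 at col 0 lands with bottom-row=11; cleared 0 line(s) (total 0); column heights now [13 13 13 11 0], max=13
Drop 7: S rot3 at col 3 lands with bottom-row=10; cleared 1 line(s) (total 1); column heights now [12 12 12 12 11], max=12

Answer: 1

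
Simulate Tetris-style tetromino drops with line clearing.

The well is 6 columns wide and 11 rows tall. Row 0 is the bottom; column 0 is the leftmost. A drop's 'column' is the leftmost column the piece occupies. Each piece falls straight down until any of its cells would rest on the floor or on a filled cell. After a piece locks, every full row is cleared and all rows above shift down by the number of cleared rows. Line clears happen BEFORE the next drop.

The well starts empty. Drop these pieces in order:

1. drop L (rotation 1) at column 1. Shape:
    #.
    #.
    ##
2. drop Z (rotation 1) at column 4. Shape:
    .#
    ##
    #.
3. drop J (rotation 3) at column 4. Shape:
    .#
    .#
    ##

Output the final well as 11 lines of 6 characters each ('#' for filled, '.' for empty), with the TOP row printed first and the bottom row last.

Answer: ......
......
......
......
......
.....#
.....#
....##
.#...#
.#..##
.##.#.

Derivation:
Drop 1: L rot1 at col 1 lands with bottom-row=0; cleared 0 line(s) (total 0); column heights now [0 3 1 0 0 0], max=3
Drop 2: Z rot1 at col 4 lands with bottom-row=0; cleared 0 line(s) (total 0); column heights now [0 3 1 0 2 3], max=3
Drop 3: J rot3 at col 4 lands with bottom-row=3; cleared 0 line(s) (total 0); column heights now [0 3 1 0 4 6], max=6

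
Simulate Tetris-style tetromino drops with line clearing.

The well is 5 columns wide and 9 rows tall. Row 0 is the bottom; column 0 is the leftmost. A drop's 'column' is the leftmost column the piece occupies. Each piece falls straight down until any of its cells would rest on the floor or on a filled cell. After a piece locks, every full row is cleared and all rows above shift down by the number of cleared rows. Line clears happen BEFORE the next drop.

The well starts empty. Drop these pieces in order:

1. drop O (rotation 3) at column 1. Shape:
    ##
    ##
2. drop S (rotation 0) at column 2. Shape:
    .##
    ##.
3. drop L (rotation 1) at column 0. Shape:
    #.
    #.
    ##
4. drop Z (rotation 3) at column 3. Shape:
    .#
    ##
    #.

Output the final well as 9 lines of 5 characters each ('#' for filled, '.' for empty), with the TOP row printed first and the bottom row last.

Answer: .....
.....
....#
...##
#..#.
#..##
####.
.##..
.##..

Derivation:
Drop 1: O rot3 at col 1 lands with bottom-row=0; cleared 0 line(s) (total 0); column heights now [0 2 2 0 0], max=2
Drop 2: S rot0 at col 2 lands with bottom-row=2; cleared 0 line(s) (total 0); column heights now [0 2 3 4 4], max=4
Drop 3: L rot1 at col 0 lands with bottom-row=2; cleared 0 line(s) (total 0); column heights now [5 3 3 4 4], max=5
Drop 4: Z rot3 at col 3 lands with bottom-row=4; cleared 0 line(s) (total 0); column heights now [5 3 3 6 7], max=7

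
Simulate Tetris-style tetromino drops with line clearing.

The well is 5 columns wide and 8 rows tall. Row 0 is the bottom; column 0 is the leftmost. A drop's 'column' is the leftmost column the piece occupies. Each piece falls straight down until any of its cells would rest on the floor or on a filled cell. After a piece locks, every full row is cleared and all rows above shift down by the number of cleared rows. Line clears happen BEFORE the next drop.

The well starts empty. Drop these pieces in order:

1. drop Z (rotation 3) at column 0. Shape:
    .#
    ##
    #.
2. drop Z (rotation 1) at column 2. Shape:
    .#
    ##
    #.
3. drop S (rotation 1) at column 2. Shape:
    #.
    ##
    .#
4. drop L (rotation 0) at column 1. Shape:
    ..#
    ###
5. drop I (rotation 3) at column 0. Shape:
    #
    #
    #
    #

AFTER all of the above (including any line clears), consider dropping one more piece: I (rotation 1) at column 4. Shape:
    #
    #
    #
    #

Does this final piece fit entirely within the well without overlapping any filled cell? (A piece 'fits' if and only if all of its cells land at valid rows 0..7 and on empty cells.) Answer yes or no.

Drop 1: Z rot3 at col 0 lands with bottom-row=0; cleared 0 line(s) (total 0); column heights now [2 3 0 0 0], max=3
Drop 2: Z rot1 at col 2 lands with bottom-row=0; cleared 0 line(s) (total 0); column heights now [2 3 2 3 0], max=3
Drop 3: S rot1 at col 2 lands with bottom-row=3; cleared 0 line(s) (total 0); column heights now [2 3 6 5 0], max=6
Drop 4: L rot0 at col 1 lands with bottom-row=6; cleared 0 line(s) (total 0); column heights now [2 7 7 8 0], max=8
Drop 5: I rot3 at col 0 lands with bottom-row=2; cleared 0 line(s) (total 0); column heights now [6 7 7 8 0], max=8
Test piece I rot1 at col 4 (width 1): heights before test = [6 7 7 8 0]; fits = True

Answer: yes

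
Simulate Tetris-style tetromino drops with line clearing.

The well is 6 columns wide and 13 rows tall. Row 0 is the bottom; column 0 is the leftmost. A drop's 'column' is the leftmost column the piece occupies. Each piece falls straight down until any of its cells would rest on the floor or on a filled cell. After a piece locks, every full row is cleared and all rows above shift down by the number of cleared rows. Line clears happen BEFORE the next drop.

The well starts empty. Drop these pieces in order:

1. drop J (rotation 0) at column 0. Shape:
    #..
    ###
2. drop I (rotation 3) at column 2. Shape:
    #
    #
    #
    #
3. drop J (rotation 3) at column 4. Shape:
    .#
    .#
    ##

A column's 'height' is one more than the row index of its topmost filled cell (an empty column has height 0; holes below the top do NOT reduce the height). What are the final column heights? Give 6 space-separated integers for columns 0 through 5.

Drop 1: J rot0 at col 0 lands with bottom-row=0; cleared 0 line(s) (total 0); column heights now [2 1 1 0 0 0], max=2
Drop 2: I rot3 at col 2 lands with bottom-row=1; cleared 0 line(s) (total 0); column heights now [2 1 5 0 0 0], max=5
Drop 3: J rot3 at col 4 lands with bottom-row=0; cleared 0 line(s) (total 0); column heights now [2 1 5 0 1 3], max=5

Answer: 2 1 5 0 1 3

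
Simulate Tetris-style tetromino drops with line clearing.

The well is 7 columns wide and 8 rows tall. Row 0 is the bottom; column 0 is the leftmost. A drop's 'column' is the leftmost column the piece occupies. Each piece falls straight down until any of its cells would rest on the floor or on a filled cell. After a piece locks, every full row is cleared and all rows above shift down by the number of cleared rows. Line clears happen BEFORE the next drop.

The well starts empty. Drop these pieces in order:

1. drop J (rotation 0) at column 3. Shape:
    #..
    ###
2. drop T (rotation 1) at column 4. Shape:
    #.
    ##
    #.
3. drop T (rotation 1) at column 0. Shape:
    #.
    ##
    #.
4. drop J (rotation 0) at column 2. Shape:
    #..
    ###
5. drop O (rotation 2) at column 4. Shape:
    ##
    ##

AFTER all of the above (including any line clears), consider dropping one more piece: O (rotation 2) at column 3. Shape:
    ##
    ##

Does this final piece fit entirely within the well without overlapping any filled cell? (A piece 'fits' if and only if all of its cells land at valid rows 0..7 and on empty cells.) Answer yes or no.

Drop 1: J rot0 at col 3 lands with bottom-row=0; cleared 0 line(s) (total 0); column heights now [0 0 0 2 1 1 0], max=2
Drop 2: T rot1 at col 4 lands with bottom-row=1; cleared 0 line(s) (total 0); column heights now [0 0 0 2 4 3 0], max=4
Drop 3: T rot1 at col 0 lands with bottom-row=0; cleared 0 line(s) (total 0); column heights now [3 2 0 2 4 3 0], max=4
Drop 4: J rot0 at col 2 lands with bottom-row=4; cleared 0 line(s) (total 0); column heights now [3 2 6 5 5 3 0], max=6
Drop 5: O rot2 at col 4 lands with bottom-row=5; cleared 0 line(s) (total 0); column heights now [3 2 6 5 7 7 0], max=7
Test piece O rot2 at col 3 (width 2): heights before test = [3 2 6 5 7 7 0]; fits = False

Answer: no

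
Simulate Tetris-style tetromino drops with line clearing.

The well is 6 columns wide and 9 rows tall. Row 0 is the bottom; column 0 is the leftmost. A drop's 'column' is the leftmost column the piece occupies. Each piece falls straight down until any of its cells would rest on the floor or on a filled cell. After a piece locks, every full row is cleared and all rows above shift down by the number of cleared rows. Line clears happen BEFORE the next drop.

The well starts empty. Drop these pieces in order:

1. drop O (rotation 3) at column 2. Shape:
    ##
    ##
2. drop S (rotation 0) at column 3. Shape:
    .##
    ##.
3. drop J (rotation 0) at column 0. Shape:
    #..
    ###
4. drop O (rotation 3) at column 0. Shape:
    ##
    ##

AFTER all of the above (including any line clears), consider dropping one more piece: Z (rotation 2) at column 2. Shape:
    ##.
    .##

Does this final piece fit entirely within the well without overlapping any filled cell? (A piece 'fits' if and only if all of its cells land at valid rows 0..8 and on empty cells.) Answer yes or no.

Answer: yes

Derivation:
Drop 1: O rot3 at col 2 lands with bottom-row=0; cleared 0 line(s) (total 0); column heights now [0 0 2 2 0 0], max=2
Drop 2: S rot0 at col 3 lands with bottom-row=2; cleared 0 line(s) (total 0); column heights now [0 0 2 3 4 4], max=4
Drop 3: J rot0 at col 0 lands with bottom-row=2; cleared 0 line(s) (total 0); column heights now [4 3 3 3 4 4], max=4
Drop 4: O rot3 at col 0 lands with bottom-row=4; cleared 0 line(s) (total 0); column heights now [6 6 3 3 4 4], max=6
Test piece Z rot2 at col 2 (width 3): heights before test = [6 6 3 3 4 4]; fits = True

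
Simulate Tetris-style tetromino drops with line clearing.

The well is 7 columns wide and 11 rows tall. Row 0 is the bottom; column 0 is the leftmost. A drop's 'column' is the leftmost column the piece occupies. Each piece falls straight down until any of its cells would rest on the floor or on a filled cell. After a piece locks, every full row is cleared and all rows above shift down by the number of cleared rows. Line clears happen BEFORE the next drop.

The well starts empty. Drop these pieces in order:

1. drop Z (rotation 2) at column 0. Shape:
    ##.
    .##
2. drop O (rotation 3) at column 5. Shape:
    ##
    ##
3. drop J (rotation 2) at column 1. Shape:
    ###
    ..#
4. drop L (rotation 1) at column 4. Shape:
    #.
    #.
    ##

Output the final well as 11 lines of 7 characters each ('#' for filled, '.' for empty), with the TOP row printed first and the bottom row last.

Drop 1: Z rot2 at col 0 lands with bottom-row=0; cleared 0 line(s) (total 0); column heights now [2 2 1 0 0 0 0], max=2
Drop 2: O rot3 at col 5 lands with bottom-row=0; cleared 0 line(s) (total 0); column heights now [2 2 1 0 0 2 2], max=2
Drop 3: J rot2 at col 1 lands with bottom-row=1; cleared 0 line(s) (total 0); column heights now [2 3 3 3 0 2 2], max=3
Drop 4: L rot1 at col 4 lands with bottom-row=2; cleared 0 line(s) (total 0); column heights now [2 3 3 3 5 3 2], max=5

Answer: .......
.......
.......
.......
.......
.......
....#..
....#..
.#####.
##.#.##
.##..##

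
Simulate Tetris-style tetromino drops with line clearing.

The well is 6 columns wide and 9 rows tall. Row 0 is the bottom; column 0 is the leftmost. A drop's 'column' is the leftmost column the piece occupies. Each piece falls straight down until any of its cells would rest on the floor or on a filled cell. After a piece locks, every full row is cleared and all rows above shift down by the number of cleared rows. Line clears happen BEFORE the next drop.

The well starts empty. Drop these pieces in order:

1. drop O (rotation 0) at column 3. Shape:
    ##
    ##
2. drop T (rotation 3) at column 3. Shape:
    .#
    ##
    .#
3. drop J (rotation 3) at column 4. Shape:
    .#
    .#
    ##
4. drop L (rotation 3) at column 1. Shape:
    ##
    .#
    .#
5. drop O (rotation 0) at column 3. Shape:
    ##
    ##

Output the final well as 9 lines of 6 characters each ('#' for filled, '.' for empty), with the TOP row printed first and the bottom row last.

Drop 1: O rot0 at col 3 lands with bottom-row=0; cleared 0 line(s) (total 0); column heights now [0 0 0 2 2 0], max=2
Drop 2: T rot3 at col 3 lands with bottom-row=2; cleared 0 line(s) (total 0); column heights now [0 0 0 4 5 0], max=5
Drop 3: J rot3 at col 4 lands with bottom-row=5; cleared 0 line(s) (total 0); column heights now [0 0 0 4 6 8], max=8
Drop 4: L rot3 at col 1 lands with bottom-row=0; cleared 0 line(s) (total 0); column heights now [0 3 3 4 6 8], max=8
Drop 5: O rot0 at col 3 lands with bottom-row=6; cleared 0 line(s) (total 0); column heights now [0 3 3 8 8 8], max=8

Answer: ......
...###
...###
....##
....#.
...##.
.##.#.
..###.
..###.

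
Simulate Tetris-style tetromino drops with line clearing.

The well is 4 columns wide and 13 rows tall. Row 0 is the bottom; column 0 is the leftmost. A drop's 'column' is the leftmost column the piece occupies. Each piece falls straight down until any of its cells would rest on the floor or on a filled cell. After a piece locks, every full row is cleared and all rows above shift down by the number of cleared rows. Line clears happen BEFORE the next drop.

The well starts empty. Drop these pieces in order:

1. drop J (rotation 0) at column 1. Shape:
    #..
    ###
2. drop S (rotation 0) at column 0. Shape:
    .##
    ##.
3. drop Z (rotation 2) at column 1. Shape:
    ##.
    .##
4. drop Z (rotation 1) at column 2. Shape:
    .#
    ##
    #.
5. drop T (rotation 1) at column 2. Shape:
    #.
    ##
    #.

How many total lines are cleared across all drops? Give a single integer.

Drop 1: J rot0 at col 1 lands with bottom-row=0; cleared 0 line(s) (total 0); column heights now [0 2 1 1], max=2
Drop 2: S rot0 at col 0 lands with bottom-row=2; cleared 0 line(s) (total 0); column heights now [3 4 4 1], max=4
Drop 3: Z rot2 at col 1 lands with bottom-row=4; cleared 0 line(s) (total 0); column heights now [3 6 6 5], max=6
Drop 4: Z rot1 at col 2 lands with bottom-row=6; cleared 0 line(s) (total 0); column heights now [3 6 8 9], max=9
Drop 5: T rot1 at col 2 lands with bottom-row=8; cleared 0 line(s) (total 0); column heights now [3 6 11 10], max=11

Answer: 0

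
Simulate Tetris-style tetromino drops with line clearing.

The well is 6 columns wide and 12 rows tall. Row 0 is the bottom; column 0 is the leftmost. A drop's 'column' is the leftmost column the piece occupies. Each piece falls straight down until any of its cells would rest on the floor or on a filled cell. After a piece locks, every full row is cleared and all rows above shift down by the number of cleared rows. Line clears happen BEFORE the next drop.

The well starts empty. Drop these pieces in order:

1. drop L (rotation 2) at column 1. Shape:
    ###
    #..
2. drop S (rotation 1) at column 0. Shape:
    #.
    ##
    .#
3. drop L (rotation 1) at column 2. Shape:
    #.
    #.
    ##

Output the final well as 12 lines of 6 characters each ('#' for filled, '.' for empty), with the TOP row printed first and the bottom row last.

Drop 1: L rot2 at col 1 lands with bottom-row=0; cleared 0 line(s) (total 0); column heights now [0 2 2 2 0 0], max=2
Drop 2: S rot1 at col 0 lands with bottom-row=2; cleared 0 line(s) (total 0); column heights now [5 4 2 2 0 0], max=5
Drop 3: L rot1 at col 2 lands with bottom-row=2; cleared 0 line(s) (total 0); column heights now [5 4 5 3 0 0], max=5

Answer: ......
......
......
......
......
......
......
#.#...
###...
.###..
.###..
.#....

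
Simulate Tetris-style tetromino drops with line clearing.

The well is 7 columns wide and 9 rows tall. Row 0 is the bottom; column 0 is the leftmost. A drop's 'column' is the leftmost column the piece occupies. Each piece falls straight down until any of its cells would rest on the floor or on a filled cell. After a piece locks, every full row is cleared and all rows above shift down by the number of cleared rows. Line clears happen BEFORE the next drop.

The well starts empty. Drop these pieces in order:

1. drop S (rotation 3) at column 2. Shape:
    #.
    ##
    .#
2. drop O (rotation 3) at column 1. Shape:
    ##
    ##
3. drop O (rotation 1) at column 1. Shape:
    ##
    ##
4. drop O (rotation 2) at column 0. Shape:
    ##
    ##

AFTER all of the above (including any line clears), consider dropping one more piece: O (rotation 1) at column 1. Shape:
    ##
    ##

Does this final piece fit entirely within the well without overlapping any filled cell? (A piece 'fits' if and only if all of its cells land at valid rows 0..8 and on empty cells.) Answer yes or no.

Drop 1: S rot3 at col 2 lands with bottom-row=0; cleared 0 line(s) (total 0); column heights now [0 0 3 2 0 0 0], max=3
Drop 2: O rot3 at col 1 lands with bottom-row=3; cleared 0 line(s) (total 0); column heights now [0 5 5 2 0 0 0], max=5
Drop 3: O rot1 at col 1 lands with bottom-row=5; cleared 0 line(s) (total 0); column heights now [0 7 7 2 0 0 0], max=7
Drop 4: O rot2 at col 0 lands with bottom-row=7; cleared 0 line(s) (total 0); column heights now [9 9 7 2 0 0 0], max=9
Test piece O rot1 at col 1 (width 2): heights before test = [9 9 7 2 0 0 0]; fits = False

Answer: no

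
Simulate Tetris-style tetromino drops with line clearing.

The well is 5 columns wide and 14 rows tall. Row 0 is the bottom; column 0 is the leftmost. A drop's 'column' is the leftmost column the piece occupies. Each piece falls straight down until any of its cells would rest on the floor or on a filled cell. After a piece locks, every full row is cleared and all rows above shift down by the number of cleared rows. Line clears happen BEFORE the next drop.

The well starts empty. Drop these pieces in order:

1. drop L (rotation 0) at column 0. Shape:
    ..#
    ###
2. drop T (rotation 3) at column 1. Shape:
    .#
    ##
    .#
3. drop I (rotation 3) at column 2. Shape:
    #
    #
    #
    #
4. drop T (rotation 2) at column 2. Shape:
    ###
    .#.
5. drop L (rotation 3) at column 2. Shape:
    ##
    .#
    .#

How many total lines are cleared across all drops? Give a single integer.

Drop 1: L rot0 at col 0 lands with bottom-row=0; cleared 0 line(s) (total 0); column heights now [1 1 2 0 0], max=2
Drop 2: T rot3 at col 1 lands with bottom-row=2; cleared 0 line(s) (total 0); column heights now [1 4 5 0 0], max=5
Drop 3: I rot3 at col 2 lands with bottom-row=5; cleared 0 line(s) (total 0); column heights now [1 4 9 0 0], max=9
Drop 4: T rot2 at col 2 lands with bottom-row=8; cleared 0 line(s) (total 0); column heights now [1 4 10 10 10], max=10
Drop 5: L rot3 at col 2 lands with bottom-row=10; cleared 0 line(s) (total 0); column heights now [1 4 13 13 10], max=13

Answer: 0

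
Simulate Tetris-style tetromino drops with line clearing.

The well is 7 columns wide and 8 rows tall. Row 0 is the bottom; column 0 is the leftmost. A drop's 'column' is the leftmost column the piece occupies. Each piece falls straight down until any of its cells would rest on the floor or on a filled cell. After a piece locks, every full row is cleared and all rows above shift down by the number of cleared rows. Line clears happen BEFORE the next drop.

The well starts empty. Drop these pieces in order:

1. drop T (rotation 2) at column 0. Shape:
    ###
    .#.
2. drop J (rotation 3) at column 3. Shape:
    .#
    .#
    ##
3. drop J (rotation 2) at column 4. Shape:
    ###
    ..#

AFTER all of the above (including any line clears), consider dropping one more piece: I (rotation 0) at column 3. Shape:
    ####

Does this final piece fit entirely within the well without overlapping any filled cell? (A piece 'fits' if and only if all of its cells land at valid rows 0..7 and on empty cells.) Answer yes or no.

Drop 1: T rot2 at col 0 lands with bottom-row=0; cleared 0 line(s) (total 0); column heights now [2 2 2 0 0 0 0], max=2
Drop 2: J rot3 at col 3 lands with bottom-row=0; cleared 0 line(s) (total 0); column heights now [2 2 2 1 3 0 0], max=3
Drop 3: J rot2 at col 4 lands with bottom-row=2; cleared 0 line(s) (total 0); column heights now [2 2 2 1 4 4 4], max=4
Test piece I rot0 at col 3 (width 4): heights before test = [2 2 2 1 4 4 4]; fits = True

Answer: yes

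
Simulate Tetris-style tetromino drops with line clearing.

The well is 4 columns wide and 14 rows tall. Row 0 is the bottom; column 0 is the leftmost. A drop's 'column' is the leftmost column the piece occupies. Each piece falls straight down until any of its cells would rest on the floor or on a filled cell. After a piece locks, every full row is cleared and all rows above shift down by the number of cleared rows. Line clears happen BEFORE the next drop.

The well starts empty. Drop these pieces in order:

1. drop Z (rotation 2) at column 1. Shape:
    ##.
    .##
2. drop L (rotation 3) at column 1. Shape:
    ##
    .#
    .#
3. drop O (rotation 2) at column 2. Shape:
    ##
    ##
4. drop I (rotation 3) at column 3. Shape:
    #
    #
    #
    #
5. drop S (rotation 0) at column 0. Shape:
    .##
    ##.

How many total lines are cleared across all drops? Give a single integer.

Answer: 1

Derivation:
Drop 1: Z rot2 at col 1 lands with bottom-row=0; cleared 0 line(s) (total 0); column heights now [0 2 2 1], max=2
Drop 2: L rot3 at col 1 lands with bottom-row=2; cleared 0 line(s) (total 0); column heights now [0 5 5 1], max=5
Drop 3: O rot2 at col 2 lands with bottom-row=5; cleared 0 line(s) (total 0); column heights now [0 5 7 7], max=7
Drop 4: I rot3 at col 3 lands with bottom-row=7; cleared 0 line(s) (total 0); column heights now [0 5 7 11], max=11
Drop 5: S rot0 at col 0 lands with bottom-row=6; cleared 1 line(s) (total 1); column heights now [0 7 7 10], max=10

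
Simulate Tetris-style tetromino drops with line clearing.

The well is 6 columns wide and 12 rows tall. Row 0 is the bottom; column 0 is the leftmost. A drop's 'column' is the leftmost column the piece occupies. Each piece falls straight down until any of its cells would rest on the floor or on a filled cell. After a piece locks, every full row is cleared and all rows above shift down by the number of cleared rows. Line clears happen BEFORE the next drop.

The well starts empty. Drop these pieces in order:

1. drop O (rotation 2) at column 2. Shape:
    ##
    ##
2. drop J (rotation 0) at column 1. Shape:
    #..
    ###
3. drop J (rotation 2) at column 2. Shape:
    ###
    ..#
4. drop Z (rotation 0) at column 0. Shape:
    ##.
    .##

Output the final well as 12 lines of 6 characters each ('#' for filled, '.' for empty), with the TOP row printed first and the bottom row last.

Answer: ......
......
......
......
......
......
##....
.##...
.####.
.####.
..##..
..##..

Derivation:
Drop 1: O rot2 at col 2 lands with bottom-row=0; cleared 0 line(s) (total 0); column heights now [0 0 2 2 0 0], max=2
Drop 2: J rot0 at col 1 lands with bottom-row=2; cleared 0 line(s) (total 0); column heights now [0 4 3 3 0 0], max=4
Drop 3: J rot2 at col 2 lands with bottom-row=2; cleared 0 line(s) (total 0); column heights now [0 4 4 4 4 0], max=4
Drop 4: Z rot0 at col 0 lands with bottom-row=4; cleared 0 line(s) (total 0); column heights now [6 6 5 4 4 0], max=6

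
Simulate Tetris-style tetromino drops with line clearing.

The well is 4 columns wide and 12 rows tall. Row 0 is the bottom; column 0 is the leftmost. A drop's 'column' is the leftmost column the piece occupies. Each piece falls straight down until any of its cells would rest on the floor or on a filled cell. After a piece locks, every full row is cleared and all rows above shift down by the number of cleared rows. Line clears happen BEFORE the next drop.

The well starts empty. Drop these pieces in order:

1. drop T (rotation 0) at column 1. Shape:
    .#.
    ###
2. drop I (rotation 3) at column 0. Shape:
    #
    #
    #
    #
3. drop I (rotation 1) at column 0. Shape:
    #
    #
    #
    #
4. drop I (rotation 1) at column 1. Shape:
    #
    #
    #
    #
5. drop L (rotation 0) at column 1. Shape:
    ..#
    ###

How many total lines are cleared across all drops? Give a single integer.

Drop 1: T rot0 at col 1 lands with bottom-row=0; cleared 0 line(s) (total 0); column heights now [0 1 2 1], max=2
Drop 2: I rot3 at col 0 lands with bottom-row=0; cleared 1 line(s) (total 1); column heights now [3 0 1 0], max=3
Drop 3: I rot1 at col 0 lands with bottom-row=3; cleared 0 line(s) (total 1); column heights now [7 0 1 0], max=7
Drop 4: I rot1 at col 1 lands with bottom-row=0; cleared 0 line(s) (total 1); column heights now [7 4 1 0], max=7
Drop 5: L rot0 at col 1 lands with bottom-row=4; cleared 1 line(s) (total 2); column heights now [6 4 1 5], max=6

Answer: 2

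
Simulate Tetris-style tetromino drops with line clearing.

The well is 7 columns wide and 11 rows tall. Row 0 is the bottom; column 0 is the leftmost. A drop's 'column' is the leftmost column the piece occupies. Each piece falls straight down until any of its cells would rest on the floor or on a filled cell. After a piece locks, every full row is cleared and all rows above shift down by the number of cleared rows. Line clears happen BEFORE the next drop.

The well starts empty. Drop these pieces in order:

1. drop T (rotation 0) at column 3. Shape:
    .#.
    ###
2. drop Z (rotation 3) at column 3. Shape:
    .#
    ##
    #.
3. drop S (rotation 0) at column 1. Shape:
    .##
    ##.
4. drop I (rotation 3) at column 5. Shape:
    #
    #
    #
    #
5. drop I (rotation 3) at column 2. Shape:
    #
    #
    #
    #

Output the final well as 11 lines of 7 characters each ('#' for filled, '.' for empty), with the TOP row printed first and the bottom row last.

Answer: .......
.......
.......
..#....
..#....
..#....
..#..#.
..####.
.#####.
...###.
...###.

Derivation:
Drop 1: T rot0 at col 3 lands with bottom-row=0; cleared 0 line(s) (total 0); column heights now [0 0 0 1 2 1 0], max=2
Drop 2: Z rot3 at col 3 lands with bottom-row=1; cleared 0 line(s) (total 0); column heights now [0 0 0 3 4 1 0], max=4
Drop 3: S rot0 at col 1 lands with bottom-row=2; cleared 0 line(s) (total 0); column heights now [0 3 4 4 4 1 0], max=4
Drop 4: I rot3 at col 5 lands with bottom-row=1; cleared 0 line(s) (total 0); column heights now [0 3 4 4 4 5 0], max=5
Drop 5: I rot3 at col 2 lands with bottom-row=4; cleared 0 line(s) (total 0); column heights now [0 3 8 4 4 5 0], max=8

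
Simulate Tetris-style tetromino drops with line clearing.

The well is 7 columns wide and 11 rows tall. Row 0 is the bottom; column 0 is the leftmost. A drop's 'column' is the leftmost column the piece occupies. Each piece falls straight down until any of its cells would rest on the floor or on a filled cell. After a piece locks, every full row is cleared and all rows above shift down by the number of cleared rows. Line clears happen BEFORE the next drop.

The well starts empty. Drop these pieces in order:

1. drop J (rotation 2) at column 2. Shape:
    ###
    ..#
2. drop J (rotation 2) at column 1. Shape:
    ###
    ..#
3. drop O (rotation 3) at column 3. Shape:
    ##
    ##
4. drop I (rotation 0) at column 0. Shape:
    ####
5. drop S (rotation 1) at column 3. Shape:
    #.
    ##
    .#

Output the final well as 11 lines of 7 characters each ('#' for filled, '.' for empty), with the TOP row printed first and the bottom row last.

Drop 1: J rot2 at col 2 lands with bottom-row=0; cleared 0 line(s) (total 0); column heights now [0 0 2 2 2 0 0], max=2
Drop 2: J rot2 at col 1 lands with bottom-row=2; cleared 0 line(s) (total 0); column heights now [0 4 4 4 2 0 0], max=4
Drop 3: O rot3 at col 3 lands with bottom-row=4; cleared 0 line(s) (total 0); column heights now [0 4 4 6 6 0 0], max=6
Drop 4: I rot0 at col 0 lands with bottom-row=6; cleared 0 line(s) (total 0); column heights now [7 7 7 7 6 0 0], max=7
Drop 5: S rot1 at col 3 lands with bottom-row=6; cleared 0 line(s) (total 0); column heights now [7 7 7 9 8 0 0], max=9

Answer: .......
.......
...#...
...##..
#####..
...##..
...##..
.###...
...#...
..###..
....#..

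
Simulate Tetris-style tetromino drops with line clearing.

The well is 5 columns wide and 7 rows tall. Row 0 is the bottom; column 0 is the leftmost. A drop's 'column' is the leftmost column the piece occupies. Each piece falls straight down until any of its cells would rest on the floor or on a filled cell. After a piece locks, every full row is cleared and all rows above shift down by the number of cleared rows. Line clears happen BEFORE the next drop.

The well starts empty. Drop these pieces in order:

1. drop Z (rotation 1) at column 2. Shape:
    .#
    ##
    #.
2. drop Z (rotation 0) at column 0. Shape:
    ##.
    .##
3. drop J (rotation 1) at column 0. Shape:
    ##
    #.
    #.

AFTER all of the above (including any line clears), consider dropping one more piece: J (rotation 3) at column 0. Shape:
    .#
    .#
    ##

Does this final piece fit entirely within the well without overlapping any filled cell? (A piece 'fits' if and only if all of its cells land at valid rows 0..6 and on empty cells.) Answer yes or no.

Drop 1: Z rot1 at col 2 lands with bottom-row=0; cleared 0 line(s) (total 0); column heights now [0 0 2 3 0], max=3
Drop 2: Z rot0 at col 0 lands with bottom-row=2; cleared 0 line(s) (total 0); column heights now [4 4 3 3 0], max=4
Drop 3: J rot1 at col 0 lands with bottom-row=4; cleared 0 line(s) (total 0); column heights now [7 7 3 3 0], max=7
Test piece J rot3 at col 0 (width 2): heights before test = [7 7 3 3 0]; fits = False

Answer: no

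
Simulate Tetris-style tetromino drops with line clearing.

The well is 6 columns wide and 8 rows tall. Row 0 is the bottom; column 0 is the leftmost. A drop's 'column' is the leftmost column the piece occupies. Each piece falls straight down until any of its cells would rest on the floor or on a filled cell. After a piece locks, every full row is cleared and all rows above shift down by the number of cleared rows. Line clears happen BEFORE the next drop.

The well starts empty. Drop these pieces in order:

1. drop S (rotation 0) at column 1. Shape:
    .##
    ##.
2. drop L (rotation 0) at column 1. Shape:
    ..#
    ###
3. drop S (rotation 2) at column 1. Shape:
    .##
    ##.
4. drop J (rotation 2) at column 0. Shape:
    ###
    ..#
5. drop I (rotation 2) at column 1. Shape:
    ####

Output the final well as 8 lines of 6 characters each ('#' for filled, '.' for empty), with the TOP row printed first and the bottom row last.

Answer: .####.
###...
..#...
..##..
.###..
.###..
..##..
.##...

Derivation:
Drop 1: S rot0 at col 1 lands with bottom-row=0; cleared 0 line(s) (total 0); column heights now [0 1 2 2 0 0], max=2
Drop 2: L rot0 at col 1 lands with bottom-row=2; cleared 0 line(s) (total 0); column heights now [0 3 3 4 0 0], max=4
Drop 3: S rot2 at col 1 lands with bottom-row=3; cleared 0 line(s) (total 0); column heights now [0 4 5 5 0 0], max=5
Drop 4: J rot2 at col 0 lands with bottom-row=5; cleared 0 line(s) (total 0); column heights now [7 7 7 5 0 0], max=7
Drop 5: I rot2 at col 1 lands with bottom-row=7; cleared 0 line(s) (total 0); column heights now [7 8 8 8 8 0], max=8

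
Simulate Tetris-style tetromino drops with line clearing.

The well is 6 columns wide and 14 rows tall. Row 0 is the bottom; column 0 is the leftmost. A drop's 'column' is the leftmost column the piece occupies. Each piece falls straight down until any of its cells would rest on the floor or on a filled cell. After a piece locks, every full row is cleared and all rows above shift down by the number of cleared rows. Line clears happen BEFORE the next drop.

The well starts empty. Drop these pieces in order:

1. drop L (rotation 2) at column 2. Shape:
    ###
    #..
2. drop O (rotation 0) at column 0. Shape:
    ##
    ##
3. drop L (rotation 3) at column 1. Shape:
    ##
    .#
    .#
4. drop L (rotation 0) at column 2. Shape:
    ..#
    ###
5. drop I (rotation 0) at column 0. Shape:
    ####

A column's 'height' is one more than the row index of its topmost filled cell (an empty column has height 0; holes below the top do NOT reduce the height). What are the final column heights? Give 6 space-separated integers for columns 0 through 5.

Answer: 7 7 7 7 7 0

Derivation:
Drop 1: L rot2 at col 2 lands with bottom-row=0; cleared 0 line(s) (total 0); column heights now [0 0 2 2 2 0], max=2
Drop 2: O rot0 at col 0 lands with bottom-row=0; cleared 0 line(s) (total 0); column heights now [2 2 2 2 2 0], max=2
Drop 3: L rot3 at col 1 lands with bottom-row=2; cleared 0 line(s) (total 0); column heights now [2 5 5 2 2 0], max=5
Drop 4: L rot0 at col 2 lands with bottom-row=5; cleared 0 line(s) (total 0); column heights now [2 5 6 6 7 0], max=7
Drop 5: I rot0 at col 0 lands with bottom-row=6; cleared 0 line(s) (total 0); column heights now [7 7 7 7 7 0], max=7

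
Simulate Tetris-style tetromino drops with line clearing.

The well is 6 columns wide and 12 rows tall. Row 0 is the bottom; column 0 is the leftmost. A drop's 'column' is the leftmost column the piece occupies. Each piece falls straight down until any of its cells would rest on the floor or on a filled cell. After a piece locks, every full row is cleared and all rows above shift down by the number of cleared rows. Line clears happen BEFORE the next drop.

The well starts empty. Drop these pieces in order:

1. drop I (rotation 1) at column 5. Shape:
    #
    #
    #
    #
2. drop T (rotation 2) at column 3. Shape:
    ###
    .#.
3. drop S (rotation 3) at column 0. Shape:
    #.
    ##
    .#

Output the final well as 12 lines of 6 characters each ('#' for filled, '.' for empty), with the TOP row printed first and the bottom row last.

Drop 1: I rot1 at col 5 lands with bottom-row=0; cleared 0 line(s) (total 0); column heights now [0 0 0 0 0 4], max=4
Drop 2: T rot2 at col 3 lands with bottom-row=3; cleared 0 line(s) (total 0); column heights now [0 0 0 5 5 5], max=5
Drop 3: S rot3 at col 0 lands with bottom-row=0; cleared 0 line(s) (total 0); column heights now [3 2 0 5 5 5], max=5

Answer: ......
......
......
......
......
......
......
...###
....##
#....#
##...#
.#...#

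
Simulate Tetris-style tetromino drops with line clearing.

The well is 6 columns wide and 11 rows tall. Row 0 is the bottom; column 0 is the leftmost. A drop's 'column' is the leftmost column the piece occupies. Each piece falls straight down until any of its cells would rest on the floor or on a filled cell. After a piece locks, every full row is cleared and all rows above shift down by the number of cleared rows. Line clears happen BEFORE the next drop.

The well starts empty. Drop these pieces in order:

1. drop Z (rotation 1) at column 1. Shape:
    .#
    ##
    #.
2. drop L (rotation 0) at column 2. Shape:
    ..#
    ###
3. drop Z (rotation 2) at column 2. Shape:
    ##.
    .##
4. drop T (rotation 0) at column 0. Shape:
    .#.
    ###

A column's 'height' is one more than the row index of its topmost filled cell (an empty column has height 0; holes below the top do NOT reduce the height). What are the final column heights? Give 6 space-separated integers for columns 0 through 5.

Answer: 8 9 8 7 6 0

Derivation:
Drop 1: Z rot1 at col 1 lands with bottom-row=0; cleared 0 line(s) (total 0); column heights now [0 2 3 0 0 0], max=3
Drop 2: L rot0 at col 2 lands with bottom-row=3; cleared 0 line(s) (total 0); column heights now [0 2 4 4 5 0], max=5
Drop 3: Z rot2 at col 2 lands with bottom-row=5; cleared 0 line(s) (total 0); column heights now [0 2 7 7 6 0], max=7
Drop 4: T rot0 at col 0 lands with bottom-row=7; cleared 0 line(s) (total 0); column heights now [8 9 8 7 6 0], max=9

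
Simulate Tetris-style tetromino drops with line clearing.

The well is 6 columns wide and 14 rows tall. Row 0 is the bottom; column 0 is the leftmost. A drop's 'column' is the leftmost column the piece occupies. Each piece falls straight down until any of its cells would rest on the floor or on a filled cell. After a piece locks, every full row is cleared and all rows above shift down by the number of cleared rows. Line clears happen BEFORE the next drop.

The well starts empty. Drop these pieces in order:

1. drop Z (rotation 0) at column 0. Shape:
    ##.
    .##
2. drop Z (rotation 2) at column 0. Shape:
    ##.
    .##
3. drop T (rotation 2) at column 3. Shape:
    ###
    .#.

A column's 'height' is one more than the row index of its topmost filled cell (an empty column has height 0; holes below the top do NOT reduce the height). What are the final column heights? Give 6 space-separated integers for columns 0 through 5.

Drop 1: Z rot0 at col 0 lands with bottom-row=0; cleared 0 line(s) (total 0); column heights now [2 2 1 0 0 0], max=2
Drop 2: Z rot2 at col 0 lands with bottom-row=2; cleared 0 line(s) (total 0); column heights now [4 4 3 0 0 0], max=4
Drop 3: T rot2 at col 3 lands with bottom-row=0; cleared 0 line(s) (total 0); column heights now [4 4 3 2 2 2], max=4

Answer: 4 4 3 2 2 2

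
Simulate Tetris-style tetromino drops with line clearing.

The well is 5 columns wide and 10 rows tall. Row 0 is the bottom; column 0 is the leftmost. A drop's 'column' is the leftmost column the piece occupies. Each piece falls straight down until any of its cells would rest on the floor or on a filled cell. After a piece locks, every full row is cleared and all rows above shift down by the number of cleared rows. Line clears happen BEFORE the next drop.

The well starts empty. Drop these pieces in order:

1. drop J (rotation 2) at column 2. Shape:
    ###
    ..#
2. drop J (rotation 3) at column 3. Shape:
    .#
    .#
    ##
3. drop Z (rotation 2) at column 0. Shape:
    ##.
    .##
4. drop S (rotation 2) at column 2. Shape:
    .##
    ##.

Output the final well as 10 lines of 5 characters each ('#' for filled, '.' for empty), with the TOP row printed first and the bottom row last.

Answer: .....
.....
.....
.....
...##
..###
##..#
.####
..###
....#

Derivation:
Drop 1: J rot2 at col 2 lands with bottom-row=0; cleared 0 line(s) (total 0); column heights now [0 0 2 2 2], max=2
Drop 2: J rot3 at col 3 lands with bottom-row=2; cleared 0 line(s) (total 0); column heights now [0 0 2 3 5], max=5
Drop 3: Z rot2 at col 0 lands with bottom-row=2; cleared 0 line(s) (total 0); column heights now [4 4 3 3 5], max=5
Drop 4: S rot2 at col 2 lands with bottom-row=4; cleared 0 line(s) (total 0); column heights now [4 4 5 6 6], max=6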